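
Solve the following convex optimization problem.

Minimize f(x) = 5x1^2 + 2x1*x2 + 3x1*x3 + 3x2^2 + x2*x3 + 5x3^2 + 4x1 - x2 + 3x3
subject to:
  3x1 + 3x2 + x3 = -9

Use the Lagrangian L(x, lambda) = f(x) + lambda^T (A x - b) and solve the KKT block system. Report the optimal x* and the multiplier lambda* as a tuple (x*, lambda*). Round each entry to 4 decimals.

Form the Lagrangian:
  L(x, lambda) = (1/2) x^T Q x + c^T x + lambda^T (A x - b)
Stationarity (grad_x L = 0): Q x + c + A^T lambda = 0.
Primal feasibility: A x = b.

This gives the KKT block system:
  [ Q   A^T ] [ x     ]   [-c ]
  [ A    0  ] [ lambda ] = [ b ]

Solving the linear system:
  x*      = (-1.3673, -1.5735, -0.1776)
  lambda* = (4.451)
  f(x*)   = 17.8153

x* = (-1.3673, -1.5735, -0.1776), lambda* = (4.451)


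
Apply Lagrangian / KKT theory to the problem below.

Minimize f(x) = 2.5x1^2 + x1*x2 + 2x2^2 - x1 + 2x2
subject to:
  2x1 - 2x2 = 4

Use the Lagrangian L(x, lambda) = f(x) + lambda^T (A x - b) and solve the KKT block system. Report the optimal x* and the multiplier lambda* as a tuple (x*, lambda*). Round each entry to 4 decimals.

Form the Lagrangian:
  L(x, lambda) = (1/2) x^T Q x + c^T x + lambda^T (A x - b)
Stationarity (grad_x L = 0): Q x + c + A^T lambda = 0.
Primal feasibility: A x = b.

This gives the KKT block system:
  [ Q   A^T ] [ x     ]   [-c ]
  [ A    0  ] [ lambda ] = [ b ]

Solving the linear system:
  x*      = (0.8182, -1.1818)
  lambda* = (-0.9545)
  f(x*)   = 0.3182

x* = (0.8182, -1.1818), lambda* = (-0.9545)


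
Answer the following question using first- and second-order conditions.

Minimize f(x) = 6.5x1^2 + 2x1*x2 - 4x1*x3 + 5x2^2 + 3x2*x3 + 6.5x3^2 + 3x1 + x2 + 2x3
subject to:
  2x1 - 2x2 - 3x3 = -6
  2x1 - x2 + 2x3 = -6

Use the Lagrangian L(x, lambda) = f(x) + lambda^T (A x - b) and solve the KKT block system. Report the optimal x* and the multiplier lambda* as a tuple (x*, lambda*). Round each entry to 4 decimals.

Form the Lagrangian:
  L(x, lambda) = (1/2) x^T Q x + c^T x + lambda^T (A x - b)
Stationarity (grad_x L = 0): Q x + c + A^T lambda = 0.
Primal feasibility: A x = b.

This gives the KKT block system:
  [ Q   A^T ] [ x     ]   [-c ]
  [ A    0  ] [ lambda ] = [ b ]

Solving the linear system:
  x*      = (-1.822, 1.6828, -0.3366)
  lambda* = (5.1871, 2.8001)
  f(x*)   = 21.7336

x* = (-1.822, 1.6828, -0.3366), lambda* = (5.1871, 2.8001)


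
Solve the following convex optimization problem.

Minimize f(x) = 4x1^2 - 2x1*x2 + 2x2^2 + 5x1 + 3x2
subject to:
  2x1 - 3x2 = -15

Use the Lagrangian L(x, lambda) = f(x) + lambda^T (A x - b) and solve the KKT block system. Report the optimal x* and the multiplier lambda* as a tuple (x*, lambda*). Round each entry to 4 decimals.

Form the Lagrangian:
  L(x, lambda) = (1/2) x^T Q x + c^T x + lambda^T (A x - b)
Stationarity (grad_x L = 0): Q x + c + A^T lambda = 0.
Primal feasibility: A x = b.

This gives the KKT block system:
  [ Q   A^T ] [ x     ]   [-c ]
  [ A    0  ] [ lambda ] = [ b ]

Solving the linear system:
  x*      = (-1.4531, 4.0312)
  lambda* = (7.3438)
  f(x*)   = 57.4922

x* = (-1.4531, 4.0312), lambda* = (7.3438)


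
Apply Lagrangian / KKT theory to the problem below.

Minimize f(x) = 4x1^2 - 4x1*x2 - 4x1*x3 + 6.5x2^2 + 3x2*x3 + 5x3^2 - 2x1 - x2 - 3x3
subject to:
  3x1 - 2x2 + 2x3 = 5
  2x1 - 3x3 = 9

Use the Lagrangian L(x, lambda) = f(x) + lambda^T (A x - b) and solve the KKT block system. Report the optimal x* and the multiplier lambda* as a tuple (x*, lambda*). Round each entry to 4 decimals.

Form the Lagrangian:
  L(x, lambda) = (1/2) x^T Q x + c^T x + lambda^T (A x - b)
Stationarity (grad_x L = 0): Q x + c + A^T lambda = 0.
Primal feasibility: A x = b.

This gives the KKT block system:
  [ Q   A^T ] [ x     ]   [-c ]
  [ A    0  ] [ lambda ] = [ b ]

Solving the linear system:
  x*      = (2.986, 0.9696, -1.0093)
  lambda* = (-1.6833, -8.4984)
  f(x*)   = 40.4942

x* = (2.986, 0.9696, -1.0093), lambda* = (-1.6833, -8.4984)


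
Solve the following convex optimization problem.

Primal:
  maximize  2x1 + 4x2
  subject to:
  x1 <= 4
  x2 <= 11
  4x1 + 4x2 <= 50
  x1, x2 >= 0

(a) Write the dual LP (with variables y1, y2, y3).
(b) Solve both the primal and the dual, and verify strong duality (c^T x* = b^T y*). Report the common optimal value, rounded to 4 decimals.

The standard primal-dual pair for 'max c^T x s.t. A x <= b, x >= 0' is:
  Dual:  min b^T y  s.t.  A^T y >= c,  y >= 0.

So the dual LP is:
  minimize  4y1 + 11y2 + 50y3
  subject to:
    y1 + 4y3 >= 2
    y2 + 4y3 >= 4
    y1, y2, y3 >= 0

Solving the primal: x* = (1.5, 11).
  primal value c^T x* = 47.
Solving the dual: y* = (0, 2, 0.5).
  dual value b^T y* = 47.
Strong duality: c^T x* = b^T y*. Confirmed.

47


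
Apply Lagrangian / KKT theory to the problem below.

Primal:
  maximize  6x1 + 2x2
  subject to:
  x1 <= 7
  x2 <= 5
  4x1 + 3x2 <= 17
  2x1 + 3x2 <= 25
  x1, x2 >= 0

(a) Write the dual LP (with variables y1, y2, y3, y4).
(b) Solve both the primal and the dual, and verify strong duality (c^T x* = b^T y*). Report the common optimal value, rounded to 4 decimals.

The standard primal-dual pair for 'max c^T x s.t. A x <= b, x >= 0' is:
  Dual:  min b^T y  s.t.  A^T y >= c,  y >= 0.

So the dual LP is:
  minimize  7y1 + 5y2 + 17y3 + 25y4
  subject to:
    y1 + 4y3 + 2y4 >= 6
    y2 + 3y3 + 3y4 >= 2
    y1, y2, y3, y4 >= 0

Solving the primal: x* = (4.25, 0).
  primal value c^T x* = 25.5.
Solving the dual: y* = (0, 0, 1.5, 0).
  dual value b^T y* = 25.5.
Strong duality: c^T x* = b^T y*. Confirmed.

25.5


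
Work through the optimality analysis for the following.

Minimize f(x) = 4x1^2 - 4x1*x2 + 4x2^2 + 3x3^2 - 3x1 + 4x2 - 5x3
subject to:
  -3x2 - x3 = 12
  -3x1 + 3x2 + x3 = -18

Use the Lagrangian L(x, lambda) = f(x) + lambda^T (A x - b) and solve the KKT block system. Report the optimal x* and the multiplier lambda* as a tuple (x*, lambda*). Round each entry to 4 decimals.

Form the Lagrangian:
  L(x, lambda) = (1/2) x^T Q x + c^T x + lambda^T (A x - b)
Stationarity (grad_x L = 0): Q x + c + A^T lambda = 0.
Primal feasibility: A x = b.

This gives the KKT block system:
  [ Q   A^T ] [ x     ]   [-c ]
  [ A    0  ] [ lambda ] = [ b ]

Solving the linear system:
  x*      = (2, -3.6613, -1.0161)
  lambda* = (-1.8817, 9.2151)
  f(x*)   = 86.4435

x* = (2, -3.6613, -1.0161), lambda* = (-1.8817, 9.2151)


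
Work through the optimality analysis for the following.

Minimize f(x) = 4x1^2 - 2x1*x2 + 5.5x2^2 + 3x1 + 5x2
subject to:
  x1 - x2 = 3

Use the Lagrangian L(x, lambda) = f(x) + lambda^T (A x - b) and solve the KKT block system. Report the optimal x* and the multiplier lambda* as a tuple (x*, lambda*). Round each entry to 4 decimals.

Form the Lagrangian:
  L(x, lambda) = (1/2) x^T Q x + c^T x + lambda^T (A x - b)
Stationarity (grad_x L = 0): Q x + c + A^T lambda = 0.
Primal feasibility: A x = b.

This gives the KKT block system:
  [ Q   A^T ] [ x     ]   [-c ]
  [ A    0  ] [ lambda ] = [ b ]

Solving the linear system:
  x*      = (1.2667, -1.7333)
  lambda* = (-16.6)
  f(x*)   = 22.4667

x* = (1.2667, -1.7333), lambda* = (-16.6)


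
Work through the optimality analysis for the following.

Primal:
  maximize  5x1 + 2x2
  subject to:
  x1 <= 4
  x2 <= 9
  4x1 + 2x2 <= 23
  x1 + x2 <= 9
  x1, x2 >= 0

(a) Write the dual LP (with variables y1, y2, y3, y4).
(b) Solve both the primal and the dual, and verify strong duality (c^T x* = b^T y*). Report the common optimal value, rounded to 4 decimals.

The standard primal-dual pair for 'max c^T x s.t. A x <= b, x >= 0' is:
  Dual:  min b^T y  s.t.  A^T y >= c,  y >= 0.

So the dual LP is:
  minimize  4y1 + 9y2 + 23y3 + 9y4
  subject to:
    y1 + 4y3 + y4 >= 5
    y2 + 2y3 + y4 >= 2
    y1, y2, y3, y4 >= 0

Solving the primal: x* = (4, 3.5).
  primal value c^T x* = 27.
Solving the dual: y* = (1, 0, 1, 0).
  dual value b^T y* = 27.
Strong duality: c^T x* = b^T y*. Confirmed.

27


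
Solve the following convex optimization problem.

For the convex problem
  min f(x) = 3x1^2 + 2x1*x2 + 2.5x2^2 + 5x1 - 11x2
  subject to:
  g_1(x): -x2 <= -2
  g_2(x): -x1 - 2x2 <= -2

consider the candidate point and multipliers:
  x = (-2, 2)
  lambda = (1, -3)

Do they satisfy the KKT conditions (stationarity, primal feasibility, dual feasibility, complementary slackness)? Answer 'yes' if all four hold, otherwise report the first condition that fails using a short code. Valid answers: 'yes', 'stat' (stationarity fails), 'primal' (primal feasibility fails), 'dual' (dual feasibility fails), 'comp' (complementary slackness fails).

Gradient of f: grad f(x) = Q x + c = (-3, -5)
Constraint values g_i(x) = a_i^T x - b_i:
  g_1((-2, 2)) = 0
  g_2((-2, 2)) = 0
Stationarity residual: grad f(x) + sum_i lambda_i a_i = (0, 0)
  -> stationarity OK
Primal feasibility (all g_i <= 0): OK
Dual feasibility (all lambda_i >= 0): FAILS
Complementary slackness (lambda_i * g_i(x) = 0 for all i): OK

Verdict: the first failing condition is dual_feasibility -> dual.

dual


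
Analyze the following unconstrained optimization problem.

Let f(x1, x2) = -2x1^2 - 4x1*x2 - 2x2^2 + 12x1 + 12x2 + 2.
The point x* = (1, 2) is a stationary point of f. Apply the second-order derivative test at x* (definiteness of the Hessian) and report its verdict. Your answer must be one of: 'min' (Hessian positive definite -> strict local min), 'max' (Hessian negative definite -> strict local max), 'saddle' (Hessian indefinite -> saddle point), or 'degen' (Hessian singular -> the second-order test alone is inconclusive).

Compute the Hessian H = grad^2 f:
  H = [[-4, -4], [-4, -4]]
Verify stationarity: grad f(x*) = H x* + g = (0, 0).
Eigenvalues of H: -8, 0.
H has a zero eigenvalue (singular; negative semidefinite but not definite), so H is neither positive definite, negative definite, nor indefinite. The second-order test alone is inconclusive -> degen.
(Indeed, f is constant along the null direction of H through x*, so x* is not a strict local extremum.)

degen


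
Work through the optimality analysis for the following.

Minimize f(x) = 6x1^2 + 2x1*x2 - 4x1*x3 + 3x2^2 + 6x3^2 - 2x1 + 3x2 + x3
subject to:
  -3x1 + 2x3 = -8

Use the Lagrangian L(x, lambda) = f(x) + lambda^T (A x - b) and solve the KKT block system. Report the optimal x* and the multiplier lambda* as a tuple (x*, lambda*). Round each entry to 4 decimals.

Form the Lagrangian:
  L(x, lambda) = (1/2) x^T Q x + c^T x + lambda^T (A x - b)
Stationarity (grad_x L = 0): Q x + c + A^T lambda = 0.
Primal feasibility: A x = b.

This gives the KKT block system:
  [ Q   A^T ] [ x     ]   [-c ]
  [ A    0  ] [ lambda ] = [ b ]

Solving the linear system:
  x*      = (2.1835, -1.2278, -0.7247)
  lambda* = (8.2152)
  f(x*)   = 28.4731

x* = (2.1835, -1.2278, -0.7247), lambda* = (8.2152)


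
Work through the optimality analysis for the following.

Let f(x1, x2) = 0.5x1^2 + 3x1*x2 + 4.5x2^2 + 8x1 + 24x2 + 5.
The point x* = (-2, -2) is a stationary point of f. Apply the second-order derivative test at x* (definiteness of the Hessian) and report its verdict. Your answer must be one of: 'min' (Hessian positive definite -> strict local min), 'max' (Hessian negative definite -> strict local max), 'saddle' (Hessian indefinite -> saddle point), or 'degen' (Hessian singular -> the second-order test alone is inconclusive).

Compute the Hessian H = grad^2 f:
  H = [[1, 3], [3, 9]]
Verify stationarity: grad f(x*) = H x* + g = (0, 0).
Eigenvalues of H: 0, 10.
H has a zero eigenvalue (singular; positive semidefinite but not definite), so H is neither positive definite, negative definite, nor indefinite. The second-order test alone is inconclusive -> degen.
(Indeed, f is constant along the null direction of H through x*, so x* is not a strict local extremum.)

degen


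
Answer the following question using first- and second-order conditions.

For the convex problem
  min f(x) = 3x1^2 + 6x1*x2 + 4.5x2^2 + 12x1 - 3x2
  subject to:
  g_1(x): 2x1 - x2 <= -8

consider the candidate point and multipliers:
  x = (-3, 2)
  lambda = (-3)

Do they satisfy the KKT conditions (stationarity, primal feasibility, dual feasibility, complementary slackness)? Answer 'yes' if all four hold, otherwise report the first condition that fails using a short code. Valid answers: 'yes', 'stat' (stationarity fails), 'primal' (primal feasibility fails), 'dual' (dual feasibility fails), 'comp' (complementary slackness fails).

Gradient of f: grad f(x) = Q x + c = (6, -3)
Constraint values g_i(x) = a_i^T x - b_i:
  g_1((-3, 2)) = 0
Stationarity residual: grad f(x) + sum_i lambda_i a_i = (0, 0)
  -> stationarity OK
Primal feasibility (all g_i <= 0): OK
Dual feasibility (all lambda_i >= 0): FAILS
Complementary slackness (lambda_i * g_i(x) = 0 for all i): OK

Verdict: the first failing condition is dual_feasibility -> dual.

dual


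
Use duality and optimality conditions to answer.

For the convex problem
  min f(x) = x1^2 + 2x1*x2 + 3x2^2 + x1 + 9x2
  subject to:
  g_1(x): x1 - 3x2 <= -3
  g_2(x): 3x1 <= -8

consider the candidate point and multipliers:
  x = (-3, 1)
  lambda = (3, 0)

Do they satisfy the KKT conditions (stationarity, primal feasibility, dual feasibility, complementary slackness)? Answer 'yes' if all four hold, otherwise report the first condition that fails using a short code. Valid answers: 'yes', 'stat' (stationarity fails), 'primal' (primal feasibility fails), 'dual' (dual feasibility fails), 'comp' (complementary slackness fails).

Gradient of f: grad f(x) = Q x + c = (-3, 9)
Constraint values g_i(x) = a_i^T x - b_i:
  g_1((-3, 1)) = -3
  g_2((-3, 1)) = -1
Stationarity residual: grad f(x) + sum_i lambda_i a_i = (0, 0)
  -> stationarity OK
Primal feasibility (all g_i <= 0): OK
Dual feasibility (all lambda_i >= 0): OK
Complementary slackness (lambda_i * g_i(x) = 0 for all i): FAILS

Verdict: the first failing condition is complementary_slackness -> comp.

comp


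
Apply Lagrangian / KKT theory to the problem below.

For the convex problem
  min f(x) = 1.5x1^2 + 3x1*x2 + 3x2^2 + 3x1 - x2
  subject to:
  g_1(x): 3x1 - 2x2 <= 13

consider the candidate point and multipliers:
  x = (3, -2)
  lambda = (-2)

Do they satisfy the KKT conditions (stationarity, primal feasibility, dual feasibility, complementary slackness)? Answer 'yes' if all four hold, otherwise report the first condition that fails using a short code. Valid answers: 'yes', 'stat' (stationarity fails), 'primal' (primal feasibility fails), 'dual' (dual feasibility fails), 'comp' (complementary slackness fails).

Gradient of f: grad f(x) = Q x + c = (6, -4)
Constraint values g_i(x) = a_i^T x - b_i:
  g_1((3, -2)) = 0
Stationarity residual: grad f(x) + sum_i lambda_i a_i = (0, 0)
  -> stationarity OK
Primal feasibility (all g_i <= 0): OK
Dual feasibility (all lambda_i >= 0): FAILS
Complementary slackness (lambda_i * g_i(x) = 0 for all i): OK

Verdict: the first failing condition is dual_feasibility -> dual.

dual


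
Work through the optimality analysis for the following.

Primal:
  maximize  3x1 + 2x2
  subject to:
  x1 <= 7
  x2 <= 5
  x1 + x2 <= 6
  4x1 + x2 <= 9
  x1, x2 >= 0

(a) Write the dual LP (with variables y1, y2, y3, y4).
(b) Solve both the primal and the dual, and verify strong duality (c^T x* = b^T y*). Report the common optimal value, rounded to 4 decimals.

The standard primal-dual pair for 'max c^T x s.t. A x <= b, x >= 0' is:
  Dual:  min b^T y  s.t.  A^T y >= c,  y >= 0.

So the dual LP is:
  minimize  7y1 + 5y2 + 6y3 + 9y4
  subject to:
    y1 + y3 + 4y4 >= 3
    y2 + y3 + y4 >= 2
    y1, y2, y3, y4 >= 0

Solving the primal: x* = (1, 5).
  primal value c^T x* = 13.
Solving the dual: y* = (0, 1.25, 0, 0.75).
  dual value b^T y* = 13.
Strong duality: c^T x* = b^T y*. Confirmed.

13


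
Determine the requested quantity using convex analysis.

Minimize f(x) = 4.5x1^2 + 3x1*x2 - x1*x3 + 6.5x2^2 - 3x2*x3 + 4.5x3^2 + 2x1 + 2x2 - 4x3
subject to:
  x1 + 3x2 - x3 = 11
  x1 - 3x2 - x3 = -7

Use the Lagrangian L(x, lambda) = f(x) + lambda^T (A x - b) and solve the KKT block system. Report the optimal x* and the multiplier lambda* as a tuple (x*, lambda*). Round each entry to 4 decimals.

Form the Lagrangian:
  L(x, lambda) = (1/2) x^T Q x + c^T x + lambda^T (A x - b)
Stationarity (grad_x L = 0): Q x + c + A^T lambda = 0.
Primal feasibility: A x = b.

This gives the KKT block system:
  [ Q   A^T ] [ x     ]   [-c ]
  [ A    0  ] [ lambda ] = [ b ]

Solving the linear system:
  x*      = (1.125, 3, -0.875)
  lambda* = (-18.8333, -3.1667)
  f(x*)   = 98.375

x* = (1.125, 3, -0.875), lambda* = (-18.8333, -3.1667)


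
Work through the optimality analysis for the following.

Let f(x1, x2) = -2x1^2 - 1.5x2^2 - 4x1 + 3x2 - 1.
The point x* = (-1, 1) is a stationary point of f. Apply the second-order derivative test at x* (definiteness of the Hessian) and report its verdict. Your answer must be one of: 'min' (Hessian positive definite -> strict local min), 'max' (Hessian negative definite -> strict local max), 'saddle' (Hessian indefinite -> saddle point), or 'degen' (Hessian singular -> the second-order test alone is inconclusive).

Compute the Hessian H = grad^2 f:
  H = [[-4, 0], [0, -3]]
Verify stationarity: grad f(x*) = H x* + g = (0, 0).
Eigenvalues of H: -4, -3.
Both eigenvalues < 0, so H is negative definite -> x* is a strict local max.

max


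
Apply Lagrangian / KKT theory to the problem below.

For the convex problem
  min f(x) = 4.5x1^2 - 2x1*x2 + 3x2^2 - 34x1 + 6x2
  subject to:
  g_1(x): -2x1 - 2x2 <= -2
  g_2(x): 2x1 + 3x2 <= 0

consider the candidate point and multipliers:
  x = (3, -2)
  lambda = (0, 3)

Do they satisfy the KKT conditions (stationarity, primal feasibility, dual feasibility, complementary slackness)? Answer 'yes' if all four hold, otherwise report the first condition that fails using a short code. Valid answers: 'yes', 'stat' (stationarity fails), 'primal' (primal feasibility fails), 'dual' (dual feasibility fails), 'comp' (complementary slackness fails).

Gradient of f: grad f(x) = Q x + c = (-3, -12)
Constraint values g_i(x) = a_i^T x - b_i:
  g_1((3, -2)) = 0
  g_2((3, -2)) = 0
Stationarity residual: grad f(x) + sum_i lambda_i a_i = (3, -3)
  -> stationarity FAILS
Primal feasibility (all g_i <= 0): OK
Dual feasibility (all lambda_i >= 0): OK
Complementary slackness (lambda_i * g_i(x) = 0 for all i): OK

Verdict: the first failing condition is stationarity -> stat.

stat


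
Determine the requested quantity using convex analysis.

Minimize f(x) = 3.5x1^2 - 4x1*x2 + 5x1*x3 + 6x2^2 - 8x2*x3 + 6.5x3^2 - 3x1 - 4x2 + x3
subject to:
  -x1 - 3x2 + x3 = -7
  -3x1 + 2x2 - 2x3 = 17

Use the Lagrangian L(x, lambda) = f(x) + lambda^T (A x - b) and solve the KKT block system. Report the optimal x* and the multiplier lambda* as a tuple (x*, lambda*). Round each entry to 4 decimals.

Form the Lagrangian:
  L(x, lambda) = (1/2) x^T Q x + c^T x + lambda^T (A x - b)
Stationarity (grad_x L = 0): Q x + c + A^T lambda = 0.
Primal feasibility: A x = b.

This gives the KKT block system:
  [ Q   A^T ] [ x     ]   [-c ]
  [ A    0  ] [ lambda ] = [ b ]

Solving the linear system:
  x*      = (-3.6642, 3.8303, 0.8267)
  lambda* = (6.3952, -15.4109)
  f(x*)   = 151.6248

x* = (-3.6642, 3.8303, 0.8267), lambda* = (6.3952, -15.4109)


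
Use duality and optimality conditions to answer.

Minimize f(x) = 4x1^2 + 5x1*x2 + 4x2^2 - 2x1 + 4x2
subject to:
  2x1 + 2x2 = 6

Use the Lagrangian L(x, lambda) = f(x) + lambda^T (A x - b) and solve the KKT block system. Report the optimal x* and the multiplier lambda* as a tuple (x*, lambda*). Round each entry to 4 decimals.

Form the Lagrangian:
  L(x, lambda) = (1/2) x^T Q x + c^T x + lambda^T (A x - b)
Stationarity (grad_x L = 0): Q x + c + A^T lambda = 0.
Primal feasibility: A x = b.

This gives the KKT block system:
  [ Q   A^T ] [ x     ]   [-c ]
  [ A    0  ] [ lambda ] = [ b ]

Solving the linear system:
  x*      = (2.5, 0.5)
  lambda* = (-10.25)
  f(x*)   = 29.25

x* = (2.5, 0.5), lambda* = (-10.25)


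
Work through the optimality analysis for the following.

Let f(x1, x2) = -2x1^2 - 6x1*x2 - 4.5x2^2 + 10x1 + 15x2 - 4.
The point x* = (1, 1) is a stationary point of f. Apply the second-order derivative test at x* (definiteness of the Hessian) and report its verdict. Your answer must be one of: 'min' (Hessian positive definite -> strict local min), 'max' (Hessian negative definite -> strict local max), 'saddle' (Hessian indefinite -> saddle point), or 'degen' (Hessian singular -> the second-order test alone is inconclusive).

Compute the Hessian H = grad^2 f:
  H = [[-4, -6], [-6, -9]]
Verify stationarity: grad f(x*) = H x* + g = (0, 0).
Eigenvalues of H: -13, 0.
H has a zero eigenvalue (singular; negative semidefinite but not definite), so H is neither positive definite, negative definite, nor indefinite. The second-order test alone is inconclusive -> degen.
(Indeed, f is constant along the null direction of H through x*, so x* is not a strict local extremum.)

degen


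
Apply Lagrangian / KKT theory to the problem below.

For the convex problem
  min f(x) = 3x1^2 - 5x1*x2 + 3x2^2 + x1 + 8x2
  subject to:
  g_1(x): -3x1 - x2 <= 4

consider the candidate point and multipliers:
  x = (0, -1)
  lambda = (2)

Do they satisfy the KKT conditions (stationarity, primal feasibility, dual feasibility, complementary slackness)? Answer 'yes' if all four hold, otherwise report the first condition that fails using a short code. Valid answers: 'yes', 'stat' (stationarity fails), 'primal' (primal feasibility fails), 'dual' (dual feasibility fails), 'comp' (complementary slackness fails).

Gradient of f: grad f(x) = Q x + c = (6, 2)
Constraint values g_i(x) = a_i^T x - b_i:
  g_1((0, -1)) = -3
Stationarity residual: grad f(x) + sum_i lambda_i a_i = (0, 0)
  -> stationarity OK
Primal feasibility (all g_i <= 0): OK
Dual feasibility (all lambda_i >= 0): OK
Complementary slackness (lambda_i * g_i(x) = 0 for all i): FAILS

Verdict: the first failing condition is complementary_slackness -> comp.

comp


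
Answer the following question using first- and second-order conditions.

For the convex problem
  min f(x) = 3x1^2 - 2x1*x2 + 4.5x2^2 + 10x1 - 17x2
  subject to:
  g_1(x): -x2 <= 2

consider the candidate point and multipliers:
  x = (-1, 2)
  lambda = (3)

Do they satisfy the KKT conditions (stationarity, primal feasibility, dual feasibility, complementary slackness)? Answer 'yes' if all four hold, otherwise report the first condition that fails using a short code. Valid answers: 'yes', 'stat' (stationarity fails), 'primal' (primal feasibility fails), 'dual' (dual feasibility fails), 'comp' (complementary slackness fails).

Gradient of f: grad f(x) = Q x + c = (0, 3)
Constraint values g_i(x) = a_i^T x - b_i:
  g_1((-1, 2)) = -4
Stationarity residual: grad f(x) + sum_i lambda_i a_i = (0, 0)
  -> stationarity OK
Primal feasibility (all g_i <= 0): OK
Dual feasibility (all lambda_i >= 0): OK
Complementary slackness (lambda_i * g_i(x) = 0 for all i): FAILS

Verdict: the first failing condition is complementary_slackness -> comp.

comp


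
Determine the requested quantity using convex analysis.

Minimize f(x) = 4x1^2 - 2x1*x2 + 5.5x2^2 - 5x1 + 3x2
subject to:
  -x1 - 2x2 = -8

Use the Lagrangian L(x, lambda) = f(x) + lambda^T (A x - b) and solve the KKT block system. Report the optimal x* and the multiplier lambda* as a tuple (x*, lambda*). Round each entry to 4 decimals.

Form the Lagrangian:
  L(x, lambda) = (1/2) x^T Q x + c^T x + lambda^T (A x - b)
Stationarity (grad_x L = 0): Q x + c + A^T lambda = 0.
Primal feasibility: A x = b.

This gives the KKT block system:
  [ Q   A^T ] [ x     ]   [-c ]
  [ A    0  ] [ lambda ] = [ b ]

Solving the linear system:
  x*      = (2.8627, 2.5686)
  lambda* = (12.7647)
  f(x*)   = 47.7549

x* = (2.8627, 2.5686), lambda* = (12.7647)


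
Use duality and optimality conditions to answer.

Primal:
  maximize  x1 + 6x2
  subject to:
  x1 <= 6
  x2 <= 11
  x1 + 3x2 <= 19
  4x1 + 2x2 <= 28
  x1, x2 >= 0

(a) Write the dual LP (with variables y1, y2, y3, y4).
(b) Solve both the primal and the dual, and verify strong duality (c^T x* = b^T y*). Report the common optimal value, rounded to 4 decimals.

The standard primal-dual pair for 'max c^T x s.t. A x <= b, x >= 0' is:
  Dual:  min b^T y  s.t.  A^T y >= c,  y >= 0.

So the dual LP is:
  minimize  6y1 + 11y2 + 19y3 + 28y4
  subject to:
    y1 + y3 + 4y4 >= 1
    y2 + 3y3 + 2y4 >= 6
    y1, y2, y3, y4 >= 0

Solving the primal: x* = (0, 6.3333).
  primal value c^T x* = 38.
Solving the dual: y* = (0, 0, 2, 0).
  dual value b^T y* = 38.
Strong duality: c^T x* = b^T y*. Confirmed.

38


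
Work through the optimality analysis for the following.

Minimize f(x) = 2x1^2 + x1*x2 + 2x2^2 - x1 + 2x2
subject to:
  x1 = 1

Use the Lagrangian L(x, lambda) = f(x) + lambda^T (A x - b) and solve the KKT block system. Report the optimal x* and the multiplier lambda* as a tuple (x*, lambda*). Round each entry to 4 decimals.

Form the Lagrangian:
  L(x, lambda) = (1/2) x^T Q x + c^T x + lambda^T (A x - b)
Stationarity (grad_x L = 0): Q x + c + A^T lambda = 0.
Primal feasibility: A x = b.

This gives the KKT block system:
  [ Q   A^T ] [ x     ]   [-c ]
  [ A    0  ] [ lambda ] = [ b ]

Solving the linear system:
  x*      = (1, -0.75)
  lambda* = (-2.25)
  f(x*)   = -0.125

x* = (1, -0.75), lambda* = (-2.25)


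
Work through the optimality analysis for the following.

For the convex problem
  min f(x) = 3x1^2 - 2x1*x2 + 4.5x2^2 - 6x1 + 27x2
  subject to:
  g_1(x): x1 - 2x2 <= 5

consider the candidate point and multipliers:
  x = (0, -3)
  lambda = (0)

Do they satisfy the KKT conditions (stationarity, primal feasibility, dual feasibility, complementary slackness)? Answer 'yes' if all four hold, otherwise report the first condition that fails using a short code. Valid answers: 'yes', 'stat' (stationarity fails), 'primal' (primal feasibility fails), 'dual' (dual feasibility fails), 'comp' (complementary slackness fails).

Gradient of f: grad f(x) = Q x + c = (0, 0)
Constraint values g_i(x) = a_i^T x - b_i:
  g_1((0, -3)) = 1
Stationarity residual: grad f(x) + sum_i lambda_i a_i = (0, 0)
  -> stationarity OK
Primal feasibility (all g_i <= 0): FAILS
Dual feasibility (all lambda_i >= 0): OK
Complementary slackness (lambda_i * g_i(x) = 0 for all i): OK

Verdict: the first failing condition is primal_feasibility -> primal.

primal


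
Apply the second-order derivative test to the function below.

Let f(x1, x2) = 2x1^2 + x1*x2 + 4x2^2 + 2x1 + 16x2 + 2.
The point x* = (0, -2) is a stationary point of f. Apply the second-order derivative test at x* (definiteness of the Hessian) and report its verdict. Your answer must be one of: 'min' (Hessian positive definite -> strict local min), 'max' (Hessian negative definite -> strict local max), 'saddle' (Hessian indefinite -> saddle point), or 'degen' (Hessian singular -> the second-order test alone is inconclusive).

Compute the Hessian H = grad^2 f:
  H = [[4, 1], [1, 8]]
Verify stationarity: grad f(x*) = H x* + g = (0, 0).
Eigenvalues of H: 3.7639, 8.2361.
Both eigenvalues > 0, so H is positive definite -> x* is a strict local min.

min


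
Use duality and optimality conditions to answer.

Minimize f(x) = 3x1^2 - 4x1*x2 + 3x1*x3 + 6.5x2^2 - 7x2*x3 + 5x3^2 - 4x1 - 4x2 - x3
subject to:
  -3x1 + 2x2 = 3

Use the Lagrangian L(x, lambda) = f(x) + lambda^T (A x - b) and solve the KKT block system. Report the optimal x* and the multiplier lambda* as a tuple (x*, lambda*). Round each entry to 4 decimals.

Form the Lagrangian:
  L(x, lambda) = (1/2) x^T Q x + c^T x + lambda^T (A x - b)
Stationarity (grad_x L = 0): Q x + c + A^T lambda = 0.
Primal feasibility: A x = b.

This gives the KKT block system:
  [ Q   A^T ] [ x     ]   [-c ]
  [ A    0  ] [ lambda ] = [ b ]

Solving the linear system:
  x*      = (-0.2624, 1.1064, 0.9532)
  lambda* = (-2.3801)
  f(x*)   = 1.4057

x* = (-0.2624, 1.1064, 0.9532), lambda* = (-2.3801)


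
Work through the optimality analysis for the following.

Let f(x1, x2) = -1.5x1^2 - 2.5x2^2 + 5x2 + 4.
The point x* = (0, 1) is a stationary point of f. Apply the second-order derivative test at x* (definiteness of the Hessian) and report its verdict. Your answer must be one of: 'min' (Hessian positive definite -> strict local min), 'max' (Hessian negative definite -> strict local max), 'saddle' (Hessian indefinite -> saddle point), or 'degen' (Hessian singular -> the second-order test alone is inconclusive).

Compute the Hessian H = grad^2 f:
  H = [[-3, 0], [0, -5]]
Verify stationarity: grad f(x*) = H x* + g = (0, 0).
Eigenvalues of H: -5, -3.
Both eigenvalues < 0, so H is negative definite -> x* is a strict local max.

max


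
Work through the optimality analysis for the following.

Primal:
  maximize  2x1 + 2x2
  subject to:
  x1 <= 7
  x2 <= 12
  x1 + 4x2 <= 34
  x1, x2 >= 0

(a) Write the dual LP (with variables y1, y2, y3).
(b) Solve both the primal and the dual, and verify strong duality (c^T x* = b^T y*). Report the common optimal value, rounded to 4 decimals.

The standard primal-dual pair for 'max c^T x s.t. A x <= b, x >= 0' is:
  Dual:  min b^T y  s.t.  A^T y >= c,  y >= 0.

So the dual LP is:
  minimize  7y1 + 12y2 + 34y3
  subject to:
    y1 + y3 >= 2
    y2 + 4y3 >= 2
    y1, y2, y3 >= 0

Solving the primal: x* = (7, 6.75).
  primal value c^T x* = 27.5.
Solving the dual: y* = (1.5, 0, 0.5).
  dual value b^T y* = 27.5.
Strong duality: c^T x* = b^T y*. Confirmed.

27.5


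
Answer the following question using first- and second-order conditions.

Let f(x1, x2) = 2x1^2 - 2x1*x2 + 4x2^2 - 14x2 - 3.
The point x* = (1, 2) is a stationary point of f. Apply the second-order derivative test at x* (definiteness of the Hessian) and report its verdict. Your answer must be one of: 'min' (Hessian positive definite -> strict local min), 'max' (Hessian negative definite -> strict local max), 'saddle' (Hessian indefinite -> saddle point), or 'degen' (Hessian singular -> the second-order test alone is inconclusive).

Compute the Hessian H = grad^2 f:
  H = [[4, -2], [-2, 8]]
Verify stationarity: grad f(x*) = H x* + g = (0, 0).
Eigenvalues of H: 3.1716, 8.8284.
Both eigenvalues > 0, so H is positive definite -> x* is a strict local min.

min


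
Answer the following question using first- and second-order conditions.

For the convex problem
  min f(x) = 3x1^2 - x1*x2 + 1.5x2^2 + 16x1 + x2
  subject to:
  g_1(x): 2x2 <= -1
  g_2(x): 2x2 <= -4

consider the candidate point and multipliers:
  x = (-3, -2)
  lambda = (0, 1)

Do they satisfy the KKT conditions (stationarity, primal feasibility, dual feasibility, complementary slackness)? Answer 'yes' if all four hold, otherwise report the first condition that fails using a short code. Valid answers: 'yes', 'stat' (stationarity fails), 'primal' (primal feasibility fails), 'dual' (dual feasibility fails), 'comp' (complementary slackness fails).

Gradient of f: grad f(x) = Q x + c = (0, -2)
Constraint values g_i(x) = a_i^T x - b_i:
  g_1((-3, -2)) = -3
  g_2((-3, -2)) = 0
Stationarity residual: grad f(x) + sum_i lambda_i a_i = (0, 0)
  -> stationarity OK
Primal feasibility (all g_i <= 0): OK
Dual feasibility (all lambda_i >= 0): OK
Complementary slackness (lambda_i * g_i(x) = 0 for all i): OK

Verdict: yes, KKT holds.

yes


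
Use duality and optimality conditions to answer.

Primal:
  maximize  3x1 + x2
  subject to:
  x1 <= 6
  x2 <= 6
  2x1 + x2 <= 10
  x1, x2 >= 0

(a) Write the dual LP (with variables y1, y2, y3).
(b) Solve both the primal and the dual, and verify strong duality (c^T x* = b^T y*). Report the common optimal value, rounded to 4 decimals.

The standard primal-dual pair for 'max c^T x s.t. A x <= b, x >= 0' is:
  Dual:  min b^T y  s.t.  A^T y >= c,  y >= 0.

So the dual LP is:
  minimize  6y1 + 6y2 + 10y3
  subject to:
    y1 + 2y3 >= 3
    y2 + y3 >= 1
    y1, y2, y3 >= 0

Solving the primal: x* = (5, 0).
  primal value c^T x* = 15.
Solving the dual: y* = (0, 0, 1.5).
  dual value b^T y* = 15.
Strong duality: c^T x* = b^T y*. Confirmed.

15


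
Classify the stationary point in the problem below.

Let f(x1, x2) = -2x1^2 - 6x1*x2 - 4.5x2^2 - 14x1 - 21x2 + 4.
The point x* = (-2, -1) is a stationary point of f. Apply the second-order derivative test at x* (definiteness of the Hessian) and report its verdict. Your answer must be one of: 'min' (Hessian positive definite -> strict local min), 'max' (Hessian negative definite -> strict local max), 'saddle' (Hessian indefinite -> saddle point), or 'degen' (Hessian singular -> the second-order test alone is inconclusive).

Compute the Hessian H = grad^2 f:
  H = [[-4, -6], [-6, -9]]
Verify stationarity: grad f(x*) = H x* + g = (0, 0).
Eigenvalues of H: -13, 0.
H has a zero eigenvalue (singular; negative semidefinite but not definite), so H is neither positive definite, negative definite, nor indefinite. The second-order test alone is inconclusive -> degen.
(Indeed, f is constant along the null direction of H through x*, so x* is not a strict local extremum.)

degen


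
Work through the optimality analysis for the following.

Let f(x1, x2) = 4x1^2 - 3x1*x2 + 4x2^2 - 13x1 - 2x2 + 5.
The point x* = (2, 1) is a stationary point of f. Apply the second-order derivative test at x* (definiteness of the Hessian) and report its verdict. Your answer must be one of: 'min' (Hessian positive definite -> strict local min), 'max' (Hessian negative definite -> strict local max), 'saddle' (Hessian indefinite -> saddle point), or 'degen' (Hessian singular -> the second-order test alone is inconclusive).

Compute the Hessian H = grad^2 f:
  H = [[8, -3], [-3, 8]]
Verify stationarity: grad f(x*) = H x* + g = (0, 0).
Eigenvalues of H: 5, 11.
Both eigenvalues > 0, so H is positive definite -> x* is a strict local min.

min


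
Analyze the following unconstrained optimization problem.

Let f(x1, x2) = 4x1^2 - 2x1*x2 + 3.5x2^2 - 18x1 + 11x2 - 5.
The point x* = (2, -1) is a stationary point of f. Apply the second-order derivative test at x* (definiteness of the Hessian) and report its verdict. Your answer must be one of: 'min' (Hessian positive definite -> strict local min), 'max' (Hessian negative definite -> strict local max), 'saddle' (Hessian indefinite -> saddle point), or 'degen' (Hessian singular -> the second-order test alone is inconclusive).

Compute the Hessian H = grad^2 f:
  H = [[8, -2], [-2, 7]]
Verify stationarity: grad f(x*) = H x* + g = (0, 0).
Eigenvalues of H: 5.4384, 9.5616.
Both eigenvalues > 0, so H is positive definite -> x* is a strict local min.

min


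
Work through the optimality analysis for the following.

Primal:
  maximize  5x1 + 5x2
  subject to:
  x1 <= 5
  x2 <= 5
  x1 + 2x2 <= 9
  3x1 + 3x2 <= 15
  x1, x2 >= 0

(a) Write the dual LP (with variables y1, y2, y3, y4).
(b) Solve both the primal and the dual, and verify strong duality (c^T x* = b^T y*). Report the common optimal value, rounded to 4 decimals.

The standard primal-dual pair for 'max c^T x s.t. A x <= b, x >= 0' is:
  Dual:  min b^T y  s.t.  A^T y >= c,  y >= 0.

So the dual LP is:
  minimize  5y1 + 5y2 + 9y3 + 15y4
  subject to:
    y1 + y3 + 3y4 >= 5
    y2 + 2y3 + 3y4 >= 5
    y1, y2, y3, y4 >= 0

Solving the primal: x* = (5, 0).
  primal value c^T x* = 25.
Solving the dual: y* = (0, 0, 0, 1.6667).
  dual value b^T y* = 25.
Strong duality: c^T x* = b^T y*. Confirmed.

25


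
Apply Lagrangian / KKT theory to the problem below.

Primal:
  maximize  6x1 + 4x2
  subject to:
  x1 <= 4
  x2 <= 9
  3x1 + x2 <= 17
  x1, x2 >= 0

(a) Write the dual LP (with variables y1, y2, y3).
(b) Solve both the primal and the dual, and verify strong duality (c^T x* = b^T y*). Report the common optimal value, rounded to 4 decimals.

The standard primal-dual pair for 'max c^T x s.t. A x <= b, x >= 0' is:
  Dual:  min b^T y  s.t.  A^T y >= c,  y >= 0.

So the dual LP is:
  minimize  4y1 + 9y2 + 17y3
  subject to:
    y1 + 3y3 >= 6
    y2 + y3 >= 4
    y1, y2, y3 >= 0

Solving the primal: x* = (2.6667, 9).
  primal value c^T x* = 52.
Solving the dual: y* = (0, 2, 2).
  dual value b^T y* = 52.
Strong duality: c^T x* = b^T y*. Confirmed.

52


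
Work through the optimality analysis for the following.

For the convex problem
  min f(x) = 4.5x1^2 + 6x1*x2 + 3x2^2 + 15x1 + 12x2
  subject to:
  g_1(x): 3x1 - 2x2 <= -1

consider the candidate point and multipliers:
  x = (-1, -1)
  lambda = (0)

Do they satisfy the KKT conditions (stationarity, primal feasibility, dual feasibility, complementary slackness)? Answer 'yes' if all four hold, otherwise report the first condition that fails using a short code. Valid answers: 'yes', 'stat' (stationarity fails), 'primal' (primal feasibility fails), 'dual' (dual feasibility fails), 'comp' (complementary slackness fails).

Gradient of f: grad f(x) = Q x + c = (0, 0)
Constraint values g_i(x) = a_i^T x - b_i:
  g_1((-1, -1)) = 0
Stationarity residual: grad f(x) + sum_i lambda_i a_i = (0, 0)
  -> stationarity OK
Primal feasibility (all g_i <= 0): OK
Dual feasibility (all lambda_i >= 0): OK
Complementary slackness (lambda_i * g_i(x) = 0 for all i): OK

Verdict: yes, KKT holds.

yes


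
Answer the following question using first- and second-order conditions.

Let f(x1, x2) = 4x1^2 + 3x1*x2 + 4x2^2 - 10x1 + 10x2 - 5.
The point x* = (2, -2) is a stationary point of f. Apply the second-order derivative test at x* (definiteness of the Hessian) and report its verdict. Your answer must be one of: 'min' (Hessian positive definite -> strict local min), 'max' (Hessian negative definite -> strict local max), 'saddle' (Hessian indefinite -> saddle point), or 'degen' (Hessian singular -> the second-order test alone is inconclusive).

Compute the Hessian H = grad^2 f:
  H = [[8, 3], [3, 8]]
Verify stationarity: grad f(x*) = H x* + g = (0, 0).
Eigenvalues of H: 5, 11.
Both eigenvalues > 0, so H is positive definite -> x* is a strict local min.

min


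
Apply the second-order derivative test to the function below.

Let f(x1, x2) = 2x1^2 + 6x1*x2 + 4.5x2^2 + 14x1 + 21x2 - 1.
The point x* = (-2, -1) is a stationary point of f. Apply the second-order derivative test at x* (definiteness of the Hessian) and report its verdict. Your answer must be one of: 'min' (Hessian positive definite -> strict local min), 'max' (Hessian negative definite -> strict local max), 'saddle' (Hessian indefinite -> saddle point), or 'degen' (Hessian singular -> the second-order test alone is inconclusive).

Compute the Hessian H = grad^2 f:
  H = [[4, 6], [6, 9]]
Verify stationarity: grad f(x*) = H x* + g = (0, 0).
Eigenvalues of H: 0, 13.
H has a zero eigenvalue (singular; positive semidefinite but not definite), so H is neither positive definite, negative definite, nor indefinite. The second-order test alone is inconclusive -> degen.
(Indeed, f is constant along the null direction of H through x*, so x* is not a strict local extremum.)

degen


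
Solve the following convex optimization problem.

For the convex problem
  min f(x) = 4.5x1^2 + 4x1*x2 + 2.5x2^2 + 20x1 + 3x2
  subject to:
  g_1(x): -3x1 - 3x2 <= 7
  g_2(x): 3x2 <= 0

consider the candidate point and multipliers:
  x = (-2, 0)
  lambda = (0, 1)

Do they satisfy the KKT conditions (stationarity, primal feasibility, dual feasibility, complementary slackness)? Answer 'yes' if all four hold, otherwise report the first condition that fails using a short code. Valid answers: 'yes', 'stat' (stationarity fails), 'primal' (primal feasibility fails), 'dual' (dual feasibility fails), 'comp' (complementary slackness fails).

Gradient of f: grad f(x) = Q x + c = (2, -5)
Constraint values g_i(x) = a_i^T x - b_i:
  g_1((-2, 0)) = -1
  g_2((-2, 0)) = 0
Stationarity residual: grad f(x) + sum_i lambda_i a_i = (2, -2)
  -> stationarity FAILS
Primal feasibility (all g_i <= 0): OK
Dual feasibility (all lambda_i >= 0): OK
Complementary slackness (lambda_i * g_i(x) = 0 for all i): OK

Verdict: the first failing condition is stationarity -> stat.

stat


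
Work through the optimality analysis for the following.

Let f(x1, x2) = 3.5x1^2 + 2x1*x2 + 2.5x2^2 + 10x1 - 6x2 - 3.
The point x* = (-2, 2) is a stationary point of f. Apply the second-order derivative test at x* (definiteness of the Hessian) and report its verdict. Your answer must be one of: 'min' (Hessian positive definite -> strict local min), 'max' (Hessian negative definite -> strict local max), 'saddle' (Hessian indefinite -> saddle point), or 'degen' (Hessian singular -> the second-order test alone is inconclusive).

Compute the Hessian H = grad^2 f:
  H = [[7, 2], [2, 5]]
Verify stationarity: grad f(x*) = H x* + g = (0, 0).
Eigenvalues of H: 3.7639, 8.2361.
Both eigenvalues > 0, so H is positive definite -> x* is a strict local min.

min
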